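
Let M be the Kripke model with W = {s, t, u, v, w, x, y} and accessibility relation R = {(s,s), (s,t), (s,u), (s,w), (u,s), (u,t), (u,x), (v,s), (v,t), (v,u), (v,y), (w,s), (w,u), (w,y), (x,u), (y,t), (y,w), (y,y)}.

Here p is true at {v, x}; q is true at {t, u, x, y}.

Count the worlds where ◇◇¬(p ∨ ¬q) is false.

1

s: successors {s, t, u, w}; ◇¬(p ∨ ¬q) there: s:T, t:F, u:T, w:T. ✓
t: no successors, so ◇◇¬(p ∨ ¬q) fails. ✗
u: successors {s, t, x}; ◇¬(p ∨ ¬q) there: s:T, t:F, x:T. ✓
v: successors {s, t, u, y}; ◇¬(p ∨ ¬q) there: s:T, t:F, u:T, y:T. ✓
w: successors {s, u, y}; ◇¬(p ∨ ¬q) there: s:T, u:T, y:T. ✓
x: successors {u}; ◇¬(p ∨ ¬q) there: u:T. ✓
y: successors {t, w, y}; ◇¬(p ∨ ¬q) there: t:F, w:T, y:T. ✓
Satisfying worlds: {s, u, v, w, x, y}.
So ◇◇¬(p ∨ ¬q) fails at the other 1 world.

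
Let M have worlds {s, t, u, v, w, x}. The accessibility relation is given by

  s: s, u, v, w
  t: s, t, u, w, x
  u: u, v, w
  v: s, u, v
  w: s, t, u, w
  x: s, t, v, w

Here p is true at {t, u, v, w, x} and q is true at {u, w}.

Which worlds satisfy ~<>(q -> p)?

s: <>(q -> p) is T. ✗
t: <>(q -> p) is T. ✗
u: <>(q -> p) is T. ✗
v: <>(q -> p) is T. ✗
w: <>(q -> p) is T. ✗
x: <>(q -> p) is T. ✗

∅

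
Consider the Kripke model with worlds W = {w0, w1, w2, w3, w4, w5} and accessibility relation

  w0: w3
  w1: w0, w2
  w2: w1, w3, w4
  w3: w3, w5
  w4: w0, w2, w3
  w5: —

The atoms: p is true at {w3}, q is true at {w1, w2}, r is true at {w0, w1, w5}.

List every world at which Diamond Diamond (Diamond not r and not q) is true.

{w0, w1, w2, w3, w4}

w0: successors {w3}; Diamond (Diamond not r and not q) there: w3:T. ✓
w1: successors {w0, w2}; Diamond (Diamond not r and not q) there: w0:T, w2:T. ✓
w2: successors {w1, w3, w4}; Diamond (Diamond not r and not q) there: w1:T, w3:T, w4:T. ✓
w3: successors {w3, w5}; Diamond (Diamond not r and not q) there: w3:T, w5:F. ✓
w4: successors {w0, w2, w3}; Diamond (Diamond not r and not q) there: w0:T, w2:T, w3:T. ✓
w5: no successors, so Diamond Diamond (Diamond not r and not q) fails. ✗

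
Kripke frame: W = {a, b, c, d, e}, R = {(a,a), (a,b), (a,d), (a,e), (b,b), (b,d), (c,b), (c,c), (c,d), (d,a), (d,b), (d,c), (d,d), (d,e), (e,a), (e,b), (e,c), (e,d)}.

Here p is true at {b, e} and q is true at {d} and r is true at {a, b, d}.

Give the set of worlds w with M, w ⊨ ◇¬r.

{a, c, d, e}

a: successors {a, b, d, e}; ¬r there: a:F, b:F, d:F, e:T. ✓
b: successors {b, d}; ¬r there: b:F, d:F. ✗
c: successors {b, c, d}; ¬r there: b:F, c:T, d:F. ✓
d: successors {a, b, c, d, e}; ¬r there: a:F, b:F, c:T, d:F, e:T. ✓
e: successors {a, b, c, d}; ¬r there: a:F, b:F, c:T, d:F. ✓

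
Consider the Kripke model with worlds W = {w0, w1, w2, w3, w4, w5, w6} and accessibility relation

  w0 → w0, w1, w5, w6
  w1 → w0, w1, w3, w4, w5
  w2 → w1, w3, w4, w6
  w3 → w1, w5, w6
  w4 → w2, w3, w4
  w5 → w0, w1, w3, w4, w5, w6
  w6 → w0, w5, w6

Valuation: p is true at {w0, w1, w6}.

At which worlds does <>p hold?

w0: successors {w0, w1, w5, w6}; p there: w0:T, w1:T, w5:F, w6:T. ✓
w1: successors {w0, w1, w3, w4, w5}; p there: w0:T, w1:T, w3:F, w4:F, w5:F. ✓
w2: successors {w1, w3, w4, w6}; p there: w1:T, w3:F, w4:F, w6:T. ✓
w3: successors {w1, w5, w6}; p there: w1:T, w5:F, w6:T. ✓
w4: successors {w2, w3, w4}; p there: w2:F, w3:F, w4:F. ✗
w5: successors {w0, w1, w3, w4, w5, w6}; p there: w0:T, w1:T, w3:F, w4:F, w5:F, w6:T. ✓
w6: successors {w0, w5, w6}; p there: w0:T, w5:F, w6:T. ✓

{w0, w1, w2, w3, w5, w6}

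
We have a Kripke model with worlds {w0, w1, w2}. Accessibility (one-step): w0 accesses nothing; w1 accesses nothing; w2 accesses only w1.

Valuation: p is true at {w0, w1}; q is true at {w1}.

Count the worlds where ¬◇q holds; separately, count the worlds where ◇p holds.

2 and 1

For ¬◇q:
w0: ◇q is F. ✓
w1: ◇q is F. ✓
w2: ◇q is T. ✗
— 2 worlds.
For ◇p:
w0: no successors, so ◇p fails. ✗
w1: no successors, so ◇p fails. ✗
w2: successors {w1}; p there: w1:T. ✓
— 1 world.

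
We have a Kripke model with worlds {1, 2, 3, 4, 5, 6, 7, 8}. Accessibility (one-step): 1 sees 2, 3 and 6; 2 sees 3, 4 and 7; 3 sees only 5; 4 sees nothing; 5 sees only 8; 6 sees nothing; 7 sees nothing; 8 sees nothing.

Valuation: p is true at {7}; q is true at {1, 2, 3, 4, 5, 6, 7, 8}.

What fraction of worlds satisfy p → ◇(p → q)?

1: p is F, ◇(p → q) is T. ✓
2: p is F, ◇(p → q) is T. ✓
3: p is F, ◇(p → q) is T. ✓
4: p is F, ◇(p → q) is F. ✓
5: p is F, ◇(p → q) is T. ✓
6: p is F, ◇(p → q) is F. ✓
7: p is T, ◇(p → q) is F. ✗
8: p is F, ◇(p → q) is F. ✓
That's 7 of 8 worlds, so 7/8.

7/8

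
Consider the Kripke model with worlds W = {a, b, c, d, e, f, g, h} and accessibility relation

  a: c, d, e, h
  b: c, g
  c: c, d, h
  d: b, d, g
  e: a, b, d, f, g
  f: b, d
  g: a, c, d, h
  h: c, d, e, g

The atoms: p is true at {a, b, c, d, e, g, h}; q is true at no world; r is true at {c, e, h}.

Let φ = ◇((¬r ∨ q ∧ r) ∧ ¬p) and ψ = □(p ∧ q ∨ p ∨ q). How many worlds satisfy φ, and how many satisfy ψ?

For ◇((¬r ∨ q ∧ r) ∧ ¬p):
a: successors {c, d, e, h}; (¬r ∨ q ∧ r) ∧ ¬p there: c:F, d:F, e:F, h:F. ✗
b: successors {c, g}; (¬r ∨ q ∧ r) ∧ ¬p there: c:F, g:F. ✗
c: successors {c, d, h}; (¬r ∨ q ∧ r) ∧ ¬p there: c:F, d:F, h:F. ✗
d: successors {b, d, g}; (¬r ∨ q ∧ r) ∧ ¬p there: b:F, d:F, g:F. ✗
e: successors {a, b, d, f, g}; (¬r ∨ q ∧ r) ∧ ¬p there: a:F, b:F, d:F, f:T, g:F. ✓
f: successors {b, d}; (¬r ∨ q ∧ r) ∧ ¬p there: b:F, d:F. ✗
g: successors {a, c, d, h}; (¬r ∨ q ∧ r) ∧ ¬p there: a:F, c:F, d:F, h:F. ✗
h: successors {c, d, e, g}; (¬r ∨ q ∧ r) ∧ ¬p there: c:F, d:F, e:F, g:F. ✗
— 1 world.
For □(p ∧ q ∨ p ∨ q):
a: successors {c, d, e, h}; p ∧ q ∨ p ∨ q there: c:T, d:T, e:T, h:T. ✓
b: successors {c, g}; p ∧ q ∨ p ∨ q there: c:T, g:T. ✓
c: successors {c, d, h}; p ∧ q ∨ p ∨ q there: c:T, d:T, h:T. ✓
d: successors {b, d, g}; p ∧ q ∨ p ∨ q there: b:T, d:T, g:T. ✓
e: successors {a, b, d, f, g}; p ∧ q ∨ p ∨ q there: a:T, b:T, d:T, f:F, g:T. ✗
f: successors {b, d}; p ∧ q ∨ p ∨ q there: b:T, d:T. ✓
g: successors {a, c, d, h}; p ∧ q ∨ p ∨ q there: a:T, c:T, d:T, h:T. ✓
h: successors {c, d, e, g}; p ∧ q ∨ p ∨ q there: c:T, d:T, e:T, g:T. ✓
— 7 worlds.

1 and 7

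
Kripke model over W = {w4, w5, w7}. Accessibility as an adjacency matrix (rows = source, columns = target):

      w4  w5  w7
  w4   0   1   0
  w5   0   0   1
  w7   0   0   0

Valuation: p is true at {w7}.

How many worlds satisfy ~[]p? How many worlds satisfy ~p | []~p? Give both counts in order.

For ~[]p:
w4: []p is F. ✓
w5: []p is T. ✗
w7: []p is T. ✗
— 1 world.
For ~p | []~p:
w4: ~p is T, []~p is T. ✓
w5: ~p is T, []~p is F. ✓
w7: ~p is F, []~p is T. ✓
— 3 worlds.

1 and 3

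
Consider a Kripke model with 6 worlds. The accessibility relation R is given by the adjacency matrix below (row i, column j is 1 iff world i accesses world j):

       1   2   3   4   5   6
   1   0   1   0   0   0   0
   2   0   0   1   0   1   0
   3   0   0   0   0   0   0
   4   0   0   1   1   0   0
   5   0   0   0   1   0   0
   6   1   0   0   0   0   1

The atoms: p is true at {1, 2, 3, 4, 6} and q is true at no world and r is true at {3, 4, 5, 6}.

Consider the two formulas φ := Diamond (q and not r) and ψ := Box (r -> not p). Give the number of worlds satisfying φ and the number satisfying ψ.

For Diamond (q and not r):
1: successors {2}; q and not r there: 2:F. ✗
2: successors {3, 5}; q and not r there: 3:F, 5:F. ✗
3: no successors, so Diamond (q and not r) fails. ✗
4: successors {3, 4}; q and not r there: 3:F, 4:F. ✗
5: successors {4}; q and not r there: 4:F. ✗
6: successors {1, 6}; q and not r there: 1:F, 6:F. ✗
— 0 worlds.
For Box (r -> not p):
1: successors {2}; r -> not p there: 2:T. ✓
2: successors {3, 5}; r -> not p there: 3:F, 5:T. ✗
3: no successors, so Box (r -> not p) holds vacuously. ✓
4: successors {3, 4}; r -> not p there: 3:F, 4:F. ✗
5: successors {4}; r -> not p there: 4:F. ✗
6: successors {1, 6}; r -> not p there: 1:T, 6:F. ✗
— 2 worlds.

0 and 2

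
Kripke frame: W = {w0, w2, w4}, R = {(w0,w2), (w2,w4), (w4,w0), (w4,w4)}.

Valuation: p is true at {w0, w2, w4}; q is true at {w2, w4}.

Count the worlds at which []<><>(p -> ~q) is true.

w0: successors {w2}; <><>(p -> ~q) there: w2:T. ✓
w2: successors {w4}; <><>(p -> ~q) there: w4:T. ✓
w4: successors {w0, w4}; <><>(p -> ~q) there: w0:F, w4:T. ✗
Satisfying worlds: {w0, w2}.

2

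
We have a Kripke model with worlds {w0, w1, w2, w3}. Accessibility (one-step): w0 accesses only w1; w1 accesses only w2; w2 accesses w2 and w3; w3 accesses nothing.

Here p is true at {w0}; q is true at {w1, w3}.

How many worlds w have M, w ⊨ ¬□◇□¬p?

1

w0: □◇□¬p is T. ✗
w1: □◇□¬p is T. ✗
w2: □◇□¬p is F. ✓
w3: □◇□¬p is T. ✗
Satisfying worlds: {w2}.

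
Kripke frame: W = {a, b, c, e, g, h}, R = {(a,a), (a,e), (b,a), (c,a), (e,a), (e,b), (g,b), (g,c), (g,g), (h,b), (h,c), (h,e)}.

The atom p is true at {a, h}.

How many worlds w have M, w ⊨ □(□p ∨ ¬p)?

a: successors {a, e}; □p ∨ ¬p there: a:F, e:T. ✗
b: successors {a}; □p ∨ ¬p there: a:F. ✗
c: successors {a}; □p ∨ ¬p there: a:F. ✗
e: successors {a, b}; □p ∨ ¬p there: a:F, b:T. ✗
g: successors {b, c, g}; □p ∨ ¬p there: b:T, c:T, g:T. ✓
h: successors {b, c, e}; □p ∨ ¬p there: b:T, c:T, e:T. ✓
Satisfying worlds: {g, h}.

2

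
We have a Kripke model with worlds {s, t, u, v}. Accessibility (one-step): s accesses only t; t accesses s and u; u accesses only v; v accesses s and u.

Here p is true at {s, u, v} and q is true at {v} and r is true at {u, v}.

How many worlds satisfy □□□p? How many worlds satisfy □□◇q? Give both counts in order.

2 and 0

For □□□p:
s: successors {t}; □□p there: t:F. ✗
t: successors {s, u}; □□p there: s:T, u:T. ✓
u: successors {v}; □□p there: v:F. ✗
v: successors {s, u}; □□p there: s:T, u:T. ✓
— 2 worlds.
For □□◇q:
s: successors {t}; □◇q there: t:F. ✗
t: successors {s, u}; □◇q there: s:F, u:F. ✗
u: successors {v}; □◇q there: v:F. ✗
v: successors {s, u}; □◇q there: s:F, u:F. ✗
— 0 worlds.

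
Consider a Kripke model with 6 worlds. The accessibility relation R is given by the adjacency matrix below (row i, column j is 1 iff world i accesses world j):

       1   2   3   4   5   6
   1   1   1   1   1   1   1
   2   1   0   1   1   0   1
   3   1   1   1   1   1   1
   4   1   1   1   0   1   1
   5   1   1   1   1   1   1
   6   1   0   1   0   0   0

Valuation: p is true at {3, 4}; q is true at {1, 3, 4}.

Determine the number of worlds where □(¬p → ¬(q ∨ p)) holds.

0

1: successors {1, 2, 3, 4, 5, 6}; ¬p → ¬(q ∨ p) there: 1:F, 2:T, 3:T, 4:T, 5:T, 6:T. ✗
2: successors {1, 3, 4, 6}; ¬p → ¬(q ∨ p) there: 1:F, 3:T, 4:T, 6:T. ✗
3: successors {1, 2, 3, 4, 5, 6}; ¬p → ¬(q ∨ p) there: 1:F, 2:T, 3:T, 4:T, 5:T, 6:T. ✗
4: successors {1, 2, 3, 5, 6}; ¬p → ¬(q ∨ p) there: 1:F, 2:T, 3:T, 5:T, 6:T. ✗
5: successors {1, 2, 3, 4, 5, 6}; ¬p → ¬(q ∨ p) there: 1:F, 2:T, 3:T, 4:T, 5:T, 6:T. ✗
6: successors {1, 3}; ¬p → ¬(q ∨ p) there: 1:F, 3:T. ✗
Satisfying worlds: ∅.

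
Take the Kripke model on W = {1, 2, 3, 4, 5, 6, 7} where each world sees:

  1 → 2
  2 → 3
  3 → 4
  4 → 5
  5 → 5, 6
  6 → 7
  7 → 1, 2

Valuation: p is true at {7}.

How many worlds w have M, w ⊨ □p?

1: successors {2}; p there: 2:F. ✗
2: successors {3}; p there: 3:F. ✗
3: successors {4}; p there: 4:F. ✗
4: successors {5}; p there: 5:F. ✗
5: successors {5, 6}; p there: 5:F, 6:F. ✗
6: successors {7}; p there: 7:T. ✓
7: successors {1, 2}; p there: 1:F, 2:F. ✗
Satisfying worlds: {6}.

1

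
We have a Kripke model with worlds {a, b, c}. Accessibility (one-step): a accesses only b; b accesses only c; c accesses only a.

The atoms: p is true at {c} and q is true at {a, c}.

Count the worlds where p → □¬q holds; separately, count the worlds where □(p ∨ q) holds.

For p → □¬q:
a: p is F, □¬q is T. ✓
b: p is F, □¬q is F. ✓
c: p is T, □¬q is F. ✗
— 2 worlds.
For □(p ∨ q):
a: successors {b}; p ∨ q there: b:F. ✗
b: successors {c}; p ∨ q there: c:T. ✓
c: successors {a}; p ∨ q there: a:T. ✓
— 2 worlds.

2 and 2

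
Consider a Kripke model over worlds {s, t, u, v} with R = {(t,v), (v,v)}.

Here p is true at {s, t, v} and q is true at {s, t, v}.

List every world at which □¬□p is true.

s: no successors, so □¬□p holds vacuously. ✓
t: successors {v}; ¬□p there: v:F. ✗
u: no successors, so □¬□p holds vacuously. ✓
v: successors {v}; ¬□p there: v:F. ✗

{s, u}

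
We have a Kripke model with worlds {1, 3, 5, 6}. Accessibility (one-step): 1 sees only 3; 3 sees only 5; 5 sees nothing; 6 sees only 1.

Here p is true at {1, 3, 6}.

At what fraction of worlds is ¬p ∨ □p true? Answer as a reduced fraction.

3/4

1: ¬p is F, □p is T. ✓
3: ¬p is F, □p is F. ✗
5: ¬p is T, □p is T. ✓
6: ¬p is F, □p is T. ✓
That's 3 of 4 worlds, so 3/4.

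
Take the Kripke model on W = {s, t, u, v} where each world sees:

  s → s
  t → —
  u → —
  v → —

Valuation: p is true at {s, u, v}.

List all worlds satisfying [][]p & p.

{s, u, v}

s: [][]p is T, p is T. ✓
t: [][]p is T, p is F. ✗
u: [][]p is T, p is T. ✓
v: [][]p is T, p is T. ✓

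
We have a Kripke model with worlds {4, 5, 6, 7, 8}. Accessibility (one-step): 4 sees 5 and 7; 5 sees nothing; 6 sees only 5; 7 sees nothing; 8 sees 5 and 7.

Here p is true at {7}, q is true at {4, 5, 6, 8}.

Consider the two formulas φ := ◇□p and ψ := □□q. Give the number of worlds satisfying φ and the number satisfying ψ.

For ◇□p:
4: successors {5, 7}; □p there: 5:T, 7:T. ✓
5: no successors, so ◇□p fails. ✗
6: successors {5}; □p there: 5:T. ✓
7: no successors, so ◇□p fails. ✗
8: successors {5, 7}; □p there: 5:T, 7:T. ✓
— 3 worlds.
For □□q:
4: successors {5, 7}; □q there: 5:T, 7:T. ✓
5: no successors, so □□q holds vacuously. ✓
6: successors {5}; □q there: 5:T. ✓
7: no successors, so □□q holds vacuously. ✓
8: successors {5, 7}; □q there: 5:T, 7:T. ✓
— 5 worlds.

3 and 5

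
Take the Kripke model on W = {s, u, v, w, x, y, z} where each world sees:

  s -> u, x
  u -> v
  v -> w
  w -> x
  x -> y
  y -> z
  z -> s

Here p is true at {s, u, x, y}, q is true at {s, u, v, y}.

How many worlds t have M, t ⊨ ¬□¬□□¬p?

2

s: □¬□□¬p is F. ✓
u: □¬□□¬p is T. ✗
v: □¬□□¬p is T. ✗
w: □¬□□¬p is F. ✓
x: □¬□□¬p is T. ✗
y: □¬□□¬p is T. ✗
z: □¬□□¬p is T. ✗
Satisfying worlds: {s, w}.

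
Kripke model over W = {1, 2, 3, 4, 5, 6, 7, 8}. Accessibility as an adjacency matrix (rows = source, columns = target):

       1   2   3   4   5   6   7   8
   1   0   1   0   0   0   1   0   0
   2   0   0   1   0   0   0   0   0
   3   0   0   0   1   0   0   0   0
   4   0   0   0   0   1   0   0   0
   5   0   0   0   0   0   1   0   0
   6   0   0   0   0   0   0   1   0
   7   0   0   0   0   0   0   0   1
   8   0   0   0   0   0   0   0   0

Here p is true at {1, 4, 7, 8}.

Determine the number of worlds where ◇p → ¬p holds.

1: ◇p is F, ¬p is F. ✓
2: ◇p is F, ¬p is T. ✓
3: ◇p is T, ¬p is T. ✓
4: ◇p is F, ¬p is F. ✓
5: ◇p is F, ¬p is T. ✓
6: ◇p is T, ¬p is T. ✓
7: ◇p is T, ¬p is F. ✗
8: ◇p is F, ¬p is F. ✓
Satisfying worlds: {1, 2, 3, 4, 5, 6, 8}.

7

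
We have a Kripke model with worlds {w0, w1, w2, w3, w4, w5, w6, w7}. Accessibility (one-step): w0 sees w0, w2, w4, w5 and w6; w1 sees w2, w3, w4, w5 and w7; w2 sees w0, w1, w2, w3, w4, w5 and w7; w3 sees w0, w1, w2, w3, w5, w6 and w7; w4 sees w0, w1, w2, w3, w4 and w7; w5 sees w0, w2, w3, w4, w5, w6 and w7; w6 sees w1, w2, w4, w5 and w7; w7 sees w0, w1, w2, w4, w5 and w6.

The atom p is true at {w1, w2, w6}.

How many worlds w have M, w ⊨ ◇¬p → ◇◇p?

w0: ◇¬p is T, ◇◇p is T. ✓
w1: ◇¬p is T, ◇◇p is T. ✓
w2: ◇¬p is T, ◇◇p is T. ✓
w3: ◇¬p is T, ◇◇p is T. ✓
w4: ◇¬p is T, ◇◇p is T. ✓
w5: ◇¬p is T, ◇◇p is T. ✓
w6: ◇¬p is T, ◇◇p is T. ✓
w7: ◇¬p is T, ◇◇p is T. ✓
Satisfying worlds: {w0, w1, w2, w3, w4, w5, w6, w7}.

8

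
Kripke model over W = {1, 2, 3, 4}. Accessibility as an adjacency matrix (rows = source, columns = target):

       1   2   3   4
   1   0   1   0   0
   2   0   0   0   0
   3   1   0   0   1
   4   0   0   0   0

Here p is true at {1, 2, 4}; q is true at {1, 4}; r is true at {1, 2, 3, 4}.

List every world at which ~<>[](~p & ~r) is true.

{2, 4}

1: <>[](~p & ~r) is T. ✗
2: <>[](~p & ~r) is F. ✓
3: <>[](~p & ~r) is T. ✗
4: <>[](~p & ~r) is F. ✓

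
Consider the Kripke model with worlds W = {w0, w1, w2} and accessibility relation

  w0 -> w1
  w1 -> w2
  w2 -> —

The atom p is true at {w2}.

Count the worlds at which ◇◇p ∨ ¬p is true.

2

w0: ◇◇p is T, ¬p is T. ✓
w1: ◇◇p is F, ¬p is T. ✓
w2: ◇◇p is F, ¬p is F. ✗
Satisfying worlds: {w0, w1}.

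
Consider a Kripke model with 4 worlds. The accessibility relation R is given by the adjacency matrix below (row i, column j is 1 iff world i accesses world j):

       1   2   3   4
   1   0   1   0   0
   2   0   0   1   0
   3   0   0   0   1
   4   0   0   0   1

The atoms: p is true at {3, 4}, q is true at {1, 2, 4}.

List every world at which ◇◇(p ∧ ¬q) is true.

1: successors {2}; ◇(p ∧ ¬q) there: 2:T. ✓
2: successors {3}; ◇(p ∧ ¬q) there: 3:F. ✗
3: successors {4}; ◇(p ∧ ¬q) there: 4:F. ✗
4: successors {4}; ◇(p ∧ ¬q) there: 4:F. ✗

{1}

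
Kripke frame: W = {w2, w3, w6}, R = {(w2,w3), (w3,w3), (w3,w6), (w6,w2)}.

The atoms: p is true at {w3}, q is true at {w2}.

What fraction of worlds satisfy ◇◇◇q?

w2: successors {w3}; ◇◇q there: w3:T. ✓
w3: successors {w3, w6}; ◇◇q there: w3:T, w6:F. ✓
w6: successors {w2}; ◇◇q there: w2:F. ✗
That's 2 of 3 worlds, so 2/3.

2/3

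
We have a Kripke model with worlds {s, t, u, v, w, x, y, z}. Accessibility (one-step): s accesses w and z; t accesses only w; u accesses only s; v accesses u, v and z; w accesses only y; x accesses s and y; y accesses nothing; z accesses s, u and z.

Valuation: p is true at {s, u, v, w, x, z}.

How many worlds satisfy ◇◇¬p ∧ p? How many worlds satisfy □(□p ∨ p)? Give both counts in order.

1 and 8

For ◇◇¬p ∧ p:
s: ◇◇¬p is T, p is T. ✓
t: ◇◇¬p is T, p is F. ✗
u: ◇◇¬p is F, p is T. ✗
v: ◇◇¬p is F, p is T. ✗
w: ◇◇¬p is F, p is T. ✗
x: ◇◇¬p is F, p is T. ✗
y: ◇◇¬p is F, p is F. ✗
z: ◇◇¬p is F, p is T. ✗
— 1 world.
For □(□p ∨ p):
s: successors {w, z}; □p ∨ p there: w:T, z:T. ✓
t: successors {w}; □p ∨ p there: w:T. ✓
u: successors {s}; □p ∨ p there: s:T. ✓
v: successors {u, v, z}; □p ∨ p there: u:T, v:T, z:T. ✓
w: successors {y}; □p ∨ p there: y:T. ✓
x: successors {s, y}; □p ∨ p there: s:T, y:T. ✓
y: no successors, so □(□p ∨ p) holds vacuously. ✓
z: successors {s, u, z}; □p ∨ p there: s:T, u:T, z:T. ✓
— 8 worlds.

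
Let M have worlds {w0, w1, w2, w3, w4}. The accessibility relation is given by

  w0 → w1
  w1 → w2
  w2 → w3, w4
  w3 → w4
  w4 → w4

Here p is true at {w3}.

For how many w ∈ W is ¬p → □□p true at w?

w0: ¬p is T, □□p is F. ✗
w1: ¬p is T, □□p is F. ✗
w2: ¬p is T, □□p is F. ✗
w3: ¬p is F, □□p is F. ✓
w4: ¬p is T, □□p is F. ✗
Satisfying worlds: {w3}.

1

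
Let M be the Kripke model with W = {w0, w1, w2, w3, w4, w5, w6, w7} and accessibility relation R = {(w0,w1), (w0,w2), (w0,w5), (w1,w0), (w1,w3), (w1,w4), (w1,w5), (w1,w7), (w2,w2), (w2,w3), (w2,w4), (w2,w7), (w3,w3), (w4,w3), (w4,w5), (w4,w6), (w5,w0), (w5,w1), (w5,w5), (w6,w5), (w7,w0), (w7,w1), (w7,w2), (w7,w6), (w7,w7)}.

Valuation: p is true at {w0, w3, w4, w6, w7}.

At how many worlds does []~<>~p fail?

7

w0: successors {w1, w2, w5}; ~<>~p there: w1:F, w2:F, w5:F. ✗
w1: successors {w0, w3, w4, w5, w7}; ~<>~p there: w0:F, w3:T, w4:F, w5:F, w7:F. ✗
w2: successors {w2, w3, w4, w7}; ~<>~p there: w2:F, w3:T, w4:F, w7:F. ✗
w3: successors {w3}; ~<>~p there: w3:T. ✓
w4: successors {w3, w5, w6}; ~<>~p there: w3:T, w5:F, w6:F. ✗
w5: successors {w0, w1, w5}; ~<>~p there: w0:F, w1:F, w5:F. ✗
w6: successors {w5}; ~<>~p there: w5:F. ✗
w7: successors {w0, w1, w2, w6, w7}; ~<>~p there: w0:F, w1:F, w2:F, w6:F, w7:F. ✗
Satisfying worlds: {w3}.
So []~<>~p fails at the other 7 worlds.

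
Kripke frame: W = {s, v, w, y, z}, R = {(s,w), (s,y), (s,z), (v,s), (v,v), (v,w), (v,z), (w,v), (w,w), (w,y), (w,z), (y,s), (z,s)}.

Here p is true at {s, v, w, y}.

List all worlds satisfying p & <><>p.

{s, v, w, y}

s: p is T, <><>p is T. ✓
v: p is T, <><>p is T. ✓
w: p is T, <><>p is T. ✓
y: p is T, <><>p is T. ✓
z: p is F, <><>p is T. ✗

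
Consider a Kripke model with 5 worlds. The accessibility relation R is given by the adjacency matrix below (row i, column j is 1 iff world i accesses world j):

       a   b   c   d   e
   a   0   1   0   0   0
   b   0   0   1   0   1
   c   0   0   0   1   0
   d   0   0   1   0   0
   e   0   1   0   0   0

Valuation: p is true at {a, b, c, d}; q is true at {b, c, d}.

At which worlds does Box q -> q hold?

a: Box q is T, q is F. ✗
b: Box q is F, q is T. ✓
c: Box q is T, q is T. ✓
d: Box q is T, q is T. ✓
e: Box q is T, q is F. ✗

{b, c, d}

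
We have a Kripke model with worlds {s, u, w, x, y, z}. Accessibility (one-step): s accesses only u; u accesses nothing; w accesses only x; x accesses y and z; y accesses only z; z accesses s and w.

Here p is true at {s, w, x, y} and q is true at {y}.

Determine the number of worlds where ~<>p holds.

3

s: <>p is F. ✓
u: <>p is F. ✓
w: <>p is T. ✗
x: <>p is T. ✗
y: <>p is F. ✓
z: <>p is T. ✗
Satisfying worlds: {s, u, y}.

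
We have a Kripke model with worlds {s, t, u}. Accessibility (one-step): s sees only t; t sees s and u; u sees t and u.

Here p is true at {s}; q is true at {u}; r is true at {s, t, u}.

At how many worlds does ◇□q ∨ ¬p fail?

1

s: ◇□q is F, ¬p is F. ✗
t: ◇□q is F, ¬p is T. ✓
u: ◇□q is F, ¬p is T. ✓
Satisfying worlds: {t, u}.
So ◇□q ∨ ¬p fails at the other 1 world.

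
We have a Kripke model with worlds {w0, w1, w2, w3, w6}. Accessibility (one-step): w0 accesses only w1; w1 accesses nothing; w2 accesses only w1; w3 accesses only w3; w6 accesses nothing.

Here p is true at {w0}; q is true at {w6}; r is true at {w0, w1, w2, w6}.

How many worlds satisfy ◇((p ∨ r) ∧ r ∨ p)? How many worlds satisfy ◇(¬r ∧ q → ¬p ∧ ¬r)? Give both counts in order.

For ◇((p ∨ r) ∧ r ∨ p):
w0: successors {w1}; (p ∨ r) ∧ r ∨ p there: w1:T. ✓
w1: no successors, so ◇((p ∨ r) ∧ r ∨ p) fails. ✗
w2: successors {w1}; (p ∨ r) ∧ r ∨ p there: w1:T. ✓
w3: successors {w3}; (p ∨ r) ∧ r ∨ p there: w3:F. ✗
w6: no successors, so ◇((p ∨ r) ∧ r ∨ p) fails. ✗
— 2 worlds.
For ◇(¬r ∧ q → ¬p ∧ ¬r):
w0: successors {w1}; ¬r ∧ q → ¬p ∧ ¬r there: w1:T. ✓
w1: no successors, so ◇(¬r ∧ q → ¬p ∧ ¬r) fails. ✗
w2: successors {w1}; ¬r ∧ q → ¬p ∧ ¬r there: w1:T. ✓
w3: successors {w3}; ¬r ∧ q → ¬p ∧ ¬r there: w3:T. ✓
w6: no successors, so ◇(¬r ∧ q → ¬p ∧ ¬r) fails. ✗
— 3 worlds.

2 and 3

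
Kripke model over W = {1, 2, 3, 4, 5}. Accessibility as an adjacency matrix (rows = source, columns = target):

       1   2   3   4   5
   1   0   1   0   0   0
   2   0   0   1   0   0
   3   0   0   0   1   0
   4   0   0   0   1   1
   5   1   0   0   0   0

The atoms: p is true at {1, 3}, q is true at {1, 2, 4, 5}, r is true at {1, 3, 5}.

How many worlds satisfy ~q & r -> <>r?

1: ~q & r is F, <>r is F. ✓
2: ~q & r is F, <>r is T. ✓
3: ~q & r is T, <>r is F. ✗
4: ~q & r is F, <>r is T. ✓
5: ~q & r is F, <>r is T. ✓
Satisfying worlds: {1, 2, 4, 5}.

4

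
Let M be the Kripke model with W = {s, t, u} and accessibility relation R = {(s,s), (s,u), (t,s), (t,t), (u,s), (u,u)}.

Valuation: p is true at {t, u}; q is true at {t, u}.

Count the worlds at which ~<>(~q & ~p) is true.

0

s: <>(~q & ~p) is T. ✗
t: <>(~q & ~p) is T. ✗
u: <>(~q & ~p) is T. ✗
Satisfying worlds: ∅.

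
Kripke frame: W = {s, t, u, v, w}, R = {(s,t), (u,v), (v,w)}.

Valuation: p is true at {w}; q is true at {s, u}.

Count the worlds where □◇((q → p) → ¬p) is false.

s: successors {t}; ◇((q → p) → ¬p) there: t:F. ✗
t: no successors, so □◇((q → p) → ¬p) holds vacuously. ✓
u: successors {v}; ◇((q → p) → ¬p) there: v:F. ✗
v: successors {w}; ◇((q → p) → ¬p) there: w:F. ✗
w: no successors, so □◇((q → p) → ¬p) holds vacuously. ✓
Satisfying worlds: {t, w}.
So □◇((q → p) → ¬p) fails at the other 3 worlds.

3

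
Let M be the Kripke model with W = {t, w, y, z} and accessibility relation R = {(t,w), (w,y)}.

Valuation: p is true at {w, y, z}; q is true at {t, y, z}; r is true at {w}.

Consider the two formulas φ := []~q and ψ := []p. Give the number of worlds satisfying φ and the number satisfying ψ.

For []~q:
t: successors {w}; ~q there: w:T. ✓
w: successors {y}; ~q there: y:F. ✗
y: no successors, so []~q holds vacuously. ✓
z: no successors, so []~q holds vacuously. ✓
— 3 worlds.
For []p:
t: successors {w}; p there: w:T. ✓
w: successors {y}; p there: y:T. ✓
y: no successors, so []p holds vacuously. ✓
z: no successors, so []p holds vacuously. ✓
— 4 worlds.

3 and 4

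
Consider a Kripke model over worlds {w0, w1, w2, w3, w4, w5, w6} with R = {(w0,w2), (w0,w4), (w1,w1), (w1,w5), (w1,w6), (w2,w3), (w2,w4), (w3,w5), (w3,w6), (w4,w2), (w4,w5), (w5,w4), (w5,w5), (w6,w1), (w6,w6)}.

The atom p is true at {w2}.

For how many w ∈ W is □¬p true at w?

w0: successors {w2, w4}; ¬p there: w2:F, w4:T. ✗
w1: successors {w1, w5, w6}; ¬p there: w1:T, w5:T, w6:T. ✓
w2: successors {w3, w4}; ¬p there: w3:T, w4:T. ✓
w3: successors {w5, w6}; ¬p there: w5:T, w6:T. ✓
w4: successors {w2, w5}; ¬p there: w2:F, w5:T. ✗
w5: successors {w4, w5}; ¬p there: w4:T, w5:T. ✓
w6: successors {w1, w6}; ¬p there: w1:T, w6:T. ✓
Satisfying worlds: {w1, w2, w3, w5, w6}.

5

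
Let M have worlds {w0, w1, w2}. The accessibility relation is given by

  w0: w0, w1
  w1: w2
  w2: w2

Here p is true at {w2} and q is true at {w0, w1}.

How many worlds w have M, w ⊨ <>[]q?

1

w0: successors {w0, w1}; []q there: w0:T, w1:F. ✓
w1: successors {w2}; []q there: w2:F. ✗
w2: successors {w2}; []q there: w2:F. ✗
Satisfying worlds: {w0}.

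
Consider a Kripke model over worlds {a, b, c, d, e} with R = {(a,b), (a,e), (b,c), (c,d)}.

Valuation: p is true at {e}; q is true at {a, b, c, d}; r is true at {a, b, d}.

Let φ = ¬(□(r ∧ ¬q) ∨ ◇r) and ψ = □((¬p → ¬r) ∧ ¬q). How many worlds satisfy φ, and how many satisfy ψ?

For ¬(□(r ∧ ¬q) ∨ ◇r):
a: □(r ∧ ¬q) ∨ ◇r is T. ✗
b: □(r ∧ ¬q) ∨ ◇r is F. ✓
c: □(r ∧ ¬q) ∨ ◇r is T. ✗
d: □(r ∧ ¬q) ∨ ◇r is T. ✗
e: □(r ∧ ¬q) ∨ ◇r is T. ✗
— 1 world.
For □((¬p → ¬r) ∧ ¬q):
a: successors {b, e}; (¬p → ¬r) ∧ ¬q there: b:F, e:T. ✗
b: successors {c}; (¬p → ¬r) ∧ ¬q there: c:F. ✗
c: successors {d}; (¬p → ¬r) ∧ ¬q there: d:F. ✗
d: no successors, so □((¬p → ¬r) ∧ ¬q) holds vacuously. ✓
e: no successors, so □((¬p → ¬r) ∧ ¬q) holds vacuously. ✓
— 2 worlds.

1 and 2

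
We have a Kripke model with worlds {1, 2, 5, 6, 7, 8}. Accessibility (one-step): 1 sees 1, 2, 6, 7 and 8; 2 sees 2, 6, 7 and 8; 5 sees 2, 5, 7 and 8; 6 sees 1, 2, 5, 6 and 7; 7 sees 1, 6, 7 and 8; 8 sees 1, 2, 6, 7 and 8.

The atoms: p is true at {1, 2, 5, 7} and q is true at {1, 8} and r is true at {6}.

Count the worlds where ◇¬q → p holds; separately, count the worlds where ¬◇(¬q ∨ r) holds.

4 and 0

For ◇¬q → p:
1: ◇¬q is T, p is T. ✓
2: ◇¬q is T, p is T. ✓
5: ◇¬q is T, p is T. ✓
6: ◇¬q is T, p is F. ✗
7: ◇¬q is T, p is T. ✓
8: ◇¬q is T, p is F. ✗
— 4 worlds.
For ¬◇(¬q ∨ r):
1: ◇(¬q ∨ r) is T. ✗
2: ◇(¬q ∨ r) is T. ✗
5: ◇(¬q ∨ r) is T. ✗
6: ◇(¬q ∨ r) is T. ✗
7: ◇(¬q ∨ r) is T. ✗
8: ◇(¬q ∨ r) is T. ✗
— 0 worlds.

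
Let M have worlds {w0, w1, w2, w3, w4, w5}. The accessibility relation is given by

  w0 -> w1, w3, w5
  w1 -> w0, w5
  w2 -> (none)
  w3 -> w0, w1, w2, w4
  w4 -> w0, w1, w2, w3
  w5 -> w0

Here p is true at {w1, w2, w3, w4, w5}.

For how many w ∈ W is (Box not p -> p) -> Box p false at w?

4

w0: Box not p -> p is T, Box p is T. ✓
w1: Box not p -> p is T, Box p is F. ✗
w2: Box not p -> p is T, Box p is T. ✓
w3: Box not p -> p is T, Box p is F. ✗
w4: Box not p -> p is T, Box p is F. ✗
w5: Box not p -> p is T, Box p is F. ✗
Satisfying worlds: {w0, w2}.
So (Box not p -> p) -> Box p fails at the other 4 worlds.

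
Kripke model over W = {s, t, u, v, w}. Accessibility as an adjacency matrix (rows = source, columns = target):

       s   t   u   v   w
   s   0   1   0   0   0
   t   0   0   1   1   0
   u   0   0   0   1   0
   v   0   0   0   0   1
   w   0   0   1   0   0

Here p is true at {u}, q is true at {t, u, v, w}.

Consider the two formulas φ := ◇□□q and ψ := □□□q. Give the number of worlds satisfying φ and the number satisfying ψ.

5 and 5

For ◇□□q:
s: successors {t}; □□q there: t:T. ✓
t: successors {u, v}; □□q there: u:T, v:T. ✓
u: successors {v}; □□q there: v:T. ✓
v: successors {w}; □□q there: w:T. ✓
w: successors {u}; □□q there: u:T. ✓
— 5 worlds.
For □□□q:
s: successors {t}; □□q there: t:T. ✓
t: successors {u, v}; □□q there: u:T, v:T. ✓
u: successors {v}; □□q there: v:T. ✓
v: successors {w}; □□q there: w:T. ✓
w: successors {u}; □□q there: u:T. ✓
— 5 worlds.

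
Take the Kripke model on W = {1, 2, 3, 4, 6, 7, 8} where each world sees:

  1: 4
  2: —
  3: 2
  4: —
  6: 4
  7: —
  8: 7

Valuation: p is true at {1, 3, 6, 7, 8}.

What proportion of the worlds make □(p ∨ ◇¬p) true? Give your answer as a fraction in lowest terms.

4/7

1: successors {4}; p ∨ ◇¬p there: 4:F. ✗
2: no successors, so □(p ∨ ◇¬p) holds vacuously. ✓
3: successors {2}; p ∨ ◇¬p there: 2:F. ✗
4: no successors, so □(p ∨ ◇¬p) holds vacuously. ✓
6: successors {4}; p ∨ ◇¬p there: 4:F. ✗
7: no successors, so □(p ∨ ◇¬p) holds vacuously. ✓
8: successors {7}; p ∨ ◇¬p there: 7:T. ✓
That's 4 of 7 worlds, so 4/7.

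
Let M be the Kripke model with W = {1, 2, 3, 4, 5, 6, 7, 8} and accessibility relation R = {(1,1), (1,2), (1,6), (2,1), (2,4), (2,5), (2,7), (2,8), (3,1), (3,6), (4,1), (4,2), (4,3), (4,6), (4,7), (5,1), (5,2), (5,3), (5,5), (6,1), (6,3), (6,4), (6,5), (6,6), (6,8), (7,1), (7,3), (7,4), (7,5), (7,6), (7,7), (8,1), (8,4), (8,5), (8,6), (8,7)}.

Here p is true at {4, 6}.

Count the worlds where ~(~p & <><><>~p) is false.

6

1: ~p & <><><>~p is T. ✗
2: ~p & <><><>~p is T. ✗
3: ~p & <><><>~p is T. ✗
4: ~p & <><><>~p is F. ✓
5: ~p & <><><>~p is T. ✗
6: ~p & <><><>~p is F. ✓
7: ~p & <><><>~p is T. ✗
8: ~p & <><><>~p is T. ✗
Satisfying worlds: {4, 6}.
So ~(~p & <><><>~p) fails at the other 6 worlds.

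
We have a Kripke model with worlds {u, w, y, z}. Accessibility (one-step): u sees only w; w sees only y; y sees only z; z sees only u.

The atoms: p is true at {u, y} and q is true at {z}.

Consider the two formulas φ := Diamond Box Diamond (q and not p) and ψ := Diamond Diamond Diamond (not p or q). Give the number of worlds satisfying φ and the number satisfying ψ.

1 and 2

For Diamond Box Diamond (q and not p):
u: successors {w}; Box Diamond (q and not p) there: w:T. ✓
w: successors {y}; Box Diamond (q and not p) there: y:F. ✗
y: successors {z}; Box Diamond (q and not p) there: z:F. ✗
z: successors {u}; Box Diamond (q and not p) there: u:F. ✗
— 1 world.
For Diamond Diamond Diamond (not p or q):
u: successors {w}; Diamond Diamond (not p or q) there: w:T. ✓
w: successors {y}; Diamond Diamond (not p or q) there: y:F. ✗
y: successors {z}; Diamond Diamond (not p or q) there: z:T. ✓
z: successors {u}; Diamond Diamond (not p or q) there: u:F. ✗
— 2 worlds.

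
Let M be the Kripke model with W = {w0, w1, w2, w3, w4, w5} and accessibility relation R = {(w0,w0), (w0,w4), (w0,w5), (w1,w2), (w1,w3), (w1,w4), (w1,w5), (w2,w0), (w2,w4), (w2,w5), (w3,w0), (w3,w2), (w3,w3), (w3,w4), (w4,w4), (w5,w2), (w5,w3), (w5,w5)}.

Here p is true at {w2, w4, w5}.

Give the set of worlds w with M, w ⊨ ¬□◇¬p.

w0: □◇¬p is F. ✓
w1: □◇¬p is F. ✓
w2: □◇¬p is F. ✓
w3: □◇¬p is F. ✓
w4: □◇¬p is F. ✓
w5: □◇¬p is T. ✗

{w0, w1, w2, w3, w4}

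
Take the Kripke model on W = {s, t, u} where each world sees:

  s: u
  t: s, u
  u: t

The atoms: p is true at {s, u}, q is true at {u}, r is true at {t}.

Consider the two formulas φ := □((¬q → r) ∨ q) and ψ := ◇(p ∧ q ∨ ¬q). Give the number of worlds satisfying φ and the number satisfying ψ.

For □((¬q → r) ∨ q):
s: successors {u}; (¬q → r) ∨ q there: u:T. ✓
t: successors {s, u}; (¬q → r) ∨ q there: s:F, u:T. ✗
u: successors {t}; (¬q → r) ∨ q there: t:T. ✓
— 2 worlds.
For ◇(p ∧ q ∨ ¬q):
s: successors {u}; p ∧ q ∨ ¬q there: u:T. ✓
t: successors {s, u}; p ∧ q ∨ ¬q there: s:T, u:T. ✓
u: successors {t}; p ∧ q ∨ ¬q there: t:T. ✓
— 3 worlds.

2 and 3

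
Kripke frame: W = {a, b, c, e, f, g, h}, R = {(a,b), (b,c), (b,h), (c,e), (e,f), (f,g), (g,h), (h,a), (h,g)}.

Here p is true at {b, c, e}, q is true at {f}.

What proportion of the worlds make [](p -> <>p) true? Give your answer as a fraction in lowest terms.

a: successors {b}; p -> <>p there: b:T. ✓
b: successors {c, h}; p -> <>p there: c:T, h:T. ✓
c: successors {e}; p -> <>p there: e:F. ✗
e: successors {f}; p -> <>p there: f:T. ✓
f: successors {g}; p -> <>p there: g:T. ✓
g: successors {h}; p -> <>p there: h:T. ✓
h: successors {a, g}; p -> <>p there: a:T, g:T. ✓
That's 6 of 7 worlds, so 6/7.

6/7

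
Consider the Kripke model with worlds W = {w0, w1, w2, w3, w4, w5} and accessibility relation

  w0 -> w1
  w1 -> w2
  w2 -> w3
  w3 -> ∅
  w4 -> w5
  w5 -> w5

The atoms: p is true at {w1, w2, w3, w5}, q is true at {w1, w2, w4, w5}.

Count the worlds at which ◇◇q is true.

w0: successors {w1}; ◇q there: w1:T. ✓
w1: successors {w2}; ◇q there: w2:F. ✗
w2: successors {w3}; ◇q there: w3:F. ✗
w3: no successors, so ◇◇q fails. ✗
w4: successors {w5}; ◇q there: w5:T. ✓
w5: successors {w5}; ◇q there: w5:T. ✓
Satisfying worlds: {w0, w4, w5}.

3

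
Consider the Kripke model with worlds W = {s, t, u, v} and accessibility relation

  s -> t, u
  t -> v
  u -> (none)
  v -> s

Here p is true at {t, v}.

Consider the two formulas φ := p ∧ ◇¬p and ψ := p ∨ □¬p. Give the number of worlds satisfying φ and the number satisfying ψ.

For p ∧ ◇¬p:
s: p is F, ◇¬p is T. ✗
t: p is T, ◇¬p is F. ✗
u: p is F, ◇¬p is F. ✗
v: p is T, ◇¬p is T. ✓
— 1 world.
For p ∨ □¬p:
s: p is F, □¬p is F. ✗
t: p is T, □¬p is F. ✓
u: p is F, □¬p is T. ✓
v: p is T, □¬p is T. ✓
— 3 worlds.

1 and 3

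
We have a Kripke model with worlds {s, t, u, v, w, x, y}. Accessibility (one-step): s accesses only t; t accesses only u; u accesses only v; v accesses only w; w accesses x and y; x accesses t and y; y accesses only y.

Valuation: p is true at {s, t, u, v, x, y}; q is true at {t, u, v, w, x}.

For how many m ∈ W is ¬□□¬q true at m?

6

s: □□¬q is F. ✓
t: □□¬q is F. ✓
u: □□¬q is F. ✓
v: □□¬q is F. ✓
w: □□¬q is F. ✓
x: □□¬q is F. ✓
y: □□¬q is T. ✗
Satisfying worlds: {s, t, u, v, w, x}.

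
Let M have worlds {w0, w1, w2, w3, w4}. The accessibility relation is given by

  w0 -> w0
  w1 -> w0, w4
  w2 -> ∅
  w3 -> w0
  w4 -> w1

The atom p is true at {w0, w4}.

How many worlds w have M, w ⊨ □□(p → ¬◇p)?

w0: successors {w0}; □(p → ¬◇p) there: w0:F. ✗
w1: successors {w0, w4}; □(p → ¬◇p) there: w0:F, w4:T. ✗
w2: no successors, so □□(p → ¬◇p) holds vacuously. ✓
w3: successors {w0}; □(p → ¬◇p) there: w0:F. ✗
w4: successors {w1}; □(p → ¬◇p) there: w1:F. ✗
Satisfying worlds: {w2}.

1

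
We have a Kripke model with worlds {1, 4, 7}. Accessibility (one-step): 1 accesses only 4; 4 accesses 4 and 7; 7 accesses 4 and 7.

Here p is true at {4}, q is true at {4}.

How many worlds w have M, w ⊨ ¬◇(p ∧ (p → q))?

1: ◇(p ∧ (p → q)) is T. ✗
4: ◇(p ∧ (p → q)) is T. ✗
7: ◇(p ∧ (p → q)) is T. ✗
Satisfying worlds: ∅.

0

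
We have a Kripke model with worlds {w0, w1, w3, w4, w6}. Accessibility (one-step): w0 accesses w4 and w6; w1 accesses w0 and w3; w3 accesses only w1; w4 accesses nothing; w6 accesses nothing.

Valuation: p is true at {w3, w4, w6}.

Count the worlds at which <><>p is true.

w0: successors {w4, w6}; <>p there: w4:F, w6:F. ✗
w1: successors {w0, w3}; <>p there: w0:T, w3:F. ✓
w3: successors {w1}; <>p there: w1:T. ✓
w4: no successors, so <><>p fails. ✗
w6: no successors, so <><>p fails. ✗
Satisfying worlds: {w1, w3}.

2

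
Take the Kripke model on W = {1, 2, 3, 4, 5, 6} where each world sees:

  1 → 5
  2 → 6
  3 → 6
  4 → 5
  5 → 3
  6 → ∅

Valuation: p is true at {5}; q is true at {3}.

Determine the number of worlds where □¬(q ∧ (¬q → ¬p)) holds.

5

1: successors {5}; ¬(q ∧ (¬q → ¬p)) there: 5:T. ✓
2: successors {6}; ¬(q ∧ (¬q → ¬p)) there: 6:T. ✓
3: successors {6}; ¬(q ∧ (¬q → ¬p)) there: 6:T. ✓
4: successors {5}; ¬(q ∧ (¬q → ¬p)) there: 5:T. ✓
5: successors {3}; ¬(q ∧ (¬q → ¬p)) there: 3:F. ✗
6: no successors, so □¬(q ∧ (¬q → ¬p)) holds vacuously. ✓
Satisfying worlds: {1, 2, 3, 4, 6}.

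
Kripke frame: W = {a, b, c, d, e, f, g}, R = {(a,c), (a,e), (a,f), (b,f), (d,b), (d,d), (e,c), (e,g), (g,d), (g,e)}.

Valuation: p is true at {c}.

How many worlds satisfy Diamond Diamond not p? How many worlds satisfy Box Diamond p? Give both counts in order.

4 and 2

For Diamond Diamond not p:
a: successors {c, e, f}; Diamond not p there: c:F, e:T, f:F. ✓
b: successors {f}; Diamond not p there: f:F. ✗
c: no successors, so Diamond Diamond not p fails. ✗
d: successors {b, d}; Diamond not p there: b:T, d:T. ✓
e: successors {c, g}; Diamond not p there: c:F, g:T. ✓
f: no successors, so Diamond Diamond not p fails. ✗
g: successors {d, e}; Diamond not p there: d:T, e:T. ✓
— 4 worlds.
For Box Diamond p:
a: successors {c, e, f}; Diamond p there: c:F, e:T, f:F. ✗
b: successors {f}; Diamond p there: f:F. ✗
c: no successors, so Box Diamond p holds vacuously. ✓
d: successors {b, d}; Diamond p there: b:F, d:F. ✗
e: successors {c, g}; Diamond p there: c:F, g:F. ✗
f: no successors, so Box Diamond p holds vacuously. ✓
g: successors {d, e}; Diamond p there: d:F, e:T. ✗
— 2 worlds.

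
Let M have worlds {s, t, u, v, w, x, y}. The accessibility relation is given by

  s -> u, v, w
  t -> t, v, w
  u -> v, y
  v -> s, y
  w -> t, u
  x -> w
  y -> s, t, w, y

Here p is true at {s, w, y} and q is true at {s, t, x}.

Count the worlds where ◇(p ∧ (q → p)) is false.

1

s: successors {u, v, w}; p ∧ (q → p) there: u:F, v:F, w:T. ✓
t: successors {t, v, w}; p ∧ (q → p) there: t:F, v:F, w:T. ✓
u: successors {v, y}; p ∧ (q → p) there: v:F, y:T. ✓
v: successors {s, y}; p ∧ (q → p) there: s:T, y:T. ✓
w: successors {t, u}; p ∧ (q → p) there: t:F, u:F. ✗
x: successors {w}; p ∧ (q → p) there: w:T. ✓
y: successors {s, t, w, y}; p ∧ (q → p) there: s:T, t:F, w:T, y:T. ✓
Satisfying worlds: {s, t, u, v, x, y}.
So ◇(p ∧ (q → p)) fails at the other 1 world.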